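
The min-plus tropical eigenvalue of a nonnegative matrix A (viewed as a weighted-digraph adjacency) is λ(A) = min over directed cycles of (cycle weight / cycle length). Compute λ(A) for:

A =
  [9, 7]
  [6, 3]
λ(A) = 3

Enumerate directed cycles and compute their means (weight / length). Sample:
  cycle 0 → 0: weight = 9, length = 1, mean = 9/1 ≈ 9.000
  cycle 1 → 1: weight = 3, length = 1, mean = 3/1 ≈ 3.000
  cycle 0 → 1 → 0: weight = 13, length = 2, mean = 13/2 ≈ 6.500
  cycle 1 → 0 → 1: weight = 13, length = 2, mean = 13/2 ≈ 6.500
Minimum mean = 3.000, attained e.g. along the cycle 1 → 1 with weight 3 and length 1. So λ(A) = 3/1 = 3.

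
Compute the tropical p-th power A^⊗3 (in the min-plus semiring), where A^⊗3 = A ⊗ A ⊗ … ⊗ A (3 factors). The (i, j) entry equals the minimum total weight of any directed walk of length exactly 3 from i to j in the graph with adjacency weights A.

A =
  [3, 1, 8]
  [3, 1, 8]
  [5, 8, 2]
A^⊗3 =
  [5, 3, 10]
  [5, 3, 10]
  [9, 7, 6]

Each entry (A^⊗3)_ij equals the minimum over all length-3 walks i = v_0 → v_1 → … → v_3 = j of Σ_t A[v_t][v_{t+1}]. For example, for (i, j) = (0, 2) we minimise over 9 possible intermediate vertex sequences; the minimum is 10, attained along the walk 0 → 1 → 1 → 2.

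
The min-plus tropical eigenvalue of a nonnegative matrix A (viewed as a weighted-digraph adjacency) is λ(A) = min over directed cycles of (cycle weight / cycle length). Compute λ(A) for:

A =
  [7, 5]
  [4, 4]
λ(A) = 4

Enumerate directed cycles and compute their means (weight / length). Sample:
  cycle 0 → 0: weight = 7, length = 1, mean = 7/1 ≈ 7.000
  cycle 1 → 1: weight = 4, length = 1, mean = 4/1 ≈ 4.000
  cycle 0 → 1 → 0: weight = 9, length = 2, mean = 9/2 ≈ 4.500
  cycle 1 → 0 → 1: weight = 9, length = 2, mean = 9/2 ≈ 4.500
Minimum mean = 4.000, attained e.g. along the cycle 1 → 1 with weight 4 and length 1. So λ(A) = 4/1 = 4.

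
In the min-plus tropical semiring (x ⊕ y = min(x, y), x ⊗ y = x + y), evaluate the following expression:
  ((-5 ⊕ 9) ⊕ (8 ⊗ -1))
((-5 ⊕ 9) ⊕ (8 ⊗ -1)) = -5

Expand innermost to outermost. Recall ⊕ takes the minimum of its arguments and ⊗ takes their sum. Working out the expression ((-5 ⊕ 9) ⊕ (8 ⊗ -1)) gives -5.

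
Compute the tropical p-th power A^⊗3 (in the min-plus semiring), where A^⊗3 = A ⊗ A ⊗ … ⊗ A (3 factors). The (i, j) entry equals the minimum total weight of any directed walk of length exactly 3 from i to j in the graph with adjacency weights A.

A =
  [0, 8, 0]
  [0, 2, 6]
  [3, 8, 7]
A^⊗3 =
  [0, 8, 0]
  [0, 6, 0]
  [3, 11, 3]

Each entry (A^⊗3)_ij equals the minimum over all length-3 walks i = v_0 → v_1 → … → v_3 = j of Σ_t A[v_t][v_{t+1}]. For example, for (i, j) = (0, 2) we minimise over 9 possible intermediate vertex sequences; the minimum is 0, attained along the walk 0 → 0 → 0 → 2.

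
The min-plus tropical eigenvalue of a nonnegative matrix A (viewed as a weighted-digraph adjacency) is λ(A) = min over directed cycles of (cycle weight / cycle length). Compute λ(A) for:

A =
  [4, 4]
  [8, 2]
λ(A) = 2

Enumerate directed cycles and compute their means (weight / length). Sample:
  cycle 0 → 0: weight = 4, length = 1, mean = 4/1 ≈ 4.000
  cycle 1 → 1: weight = 2, length = 1, mean = 2/1 ≈ 2.000
  cycle 0 → 1 → 0: weight = 12, length = 2, mean = 12/2 ≈ 6.000
  cycle 1 → 0 → 1: weight = 12, length = 2, mean = 12/2 ≈ 6.000
Minimum mean = 2.000, attained e.g. along the cycle 1 → 1 with weight 2 and length 1. So λ(A) = 2/1 = 2.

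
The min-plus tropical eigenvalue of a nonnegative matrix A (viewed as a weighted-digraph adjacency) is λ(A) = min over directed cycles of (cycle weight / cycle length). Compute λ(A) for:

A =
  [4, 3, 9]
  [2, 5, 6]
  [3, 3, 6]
λ(A) = 5/2

Enumerate directed cycles and compute their means (weight / length). Sample:
  cycle 0 → 0: weight = 4, length = 1, mean = 4/1 ≈ 4.000
  cycle 1 → 1: weight = 5, length = 1, mean = 5/1 ≈ 5.000
  cycle 2 → 2: weight = 6, length = 1, mean = 6/1 ≈ 6.000
  cycle 0 → 1 → 0: weight = 5, length = 2, mean = 5/2 ≈ 2.500
  cycle 0 → 2 → 0: weight = 12, length = 2, mean = 12/2 ≈ 6.000
  cycle 1 → 0 → 1: weight = 5, length = 2, mean = 5/2 ≈ 2.500
Minimum mean = 2.500, attained e.g. along the cycle 0 → 1 → 0 with weight 5 and length 2. So λ(A) = 5/2 = 5/2.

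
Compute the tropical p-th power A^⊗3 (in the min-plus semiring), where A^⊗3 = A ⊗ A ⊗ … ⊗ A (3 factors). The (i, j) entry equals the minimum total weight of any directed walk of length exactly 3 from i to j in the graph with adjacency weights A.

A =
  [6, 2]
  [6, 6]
A^⊗3 =
  [14, 10]
  [14, 14]

Each entry (A^⊗3)_ij equals the minimum over all length-3 walks i = v_0 → v_1 → … → v_3 = j of Σ_t A[v_t][v_{t+1}]. For example, for (i, j) = (0, 1) we minimise over 4 possible intermediate vertex sequences; the minimum is 10, attained along the walk 0 → 1 → 0 → 1.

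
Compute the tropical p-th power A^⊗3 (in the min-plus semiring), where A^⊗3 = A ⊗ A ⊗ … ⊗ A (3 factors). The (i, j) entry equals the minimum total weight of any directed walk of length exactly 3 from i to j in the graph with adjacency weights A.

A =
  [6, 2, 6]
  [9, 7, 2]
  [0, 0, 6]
A^⊗3 =
  [4, 4, 8]
  [8, 4, 4]
  [2, 2, 4]

Each entry (A^⊗3)_ij equals the minimum over all length-3 walks i = v_0 → v_1 → … → v_3 = j of Σ_t A[v_t][v_{t+1}]. For example, for (i, j) = (0, 2) we minimise over 9 possible intermediate vertex sequences; the minimum is 8, attained along the walk 0 → 2 → 1 → 2.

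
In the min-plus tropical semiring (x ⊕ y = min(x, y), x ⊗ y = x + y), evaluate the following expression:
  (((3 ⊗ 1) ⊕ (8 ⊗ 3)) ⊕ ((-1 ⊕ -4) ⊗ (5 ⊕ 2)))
(((3 ⊗ 1) ⊕ (8 ⊗ 3)) ⊕ ((-1 ⊕ -4) ⊗ (5 ⊕ 2))) = -2

Expand innermost to outermost. Recall ⊕ takes the minimum of its arguments and ⊗ takes their sum. Working out the expression (((3 ⊗ 1) ⊕ (8 ⊗ 3)) ⊕ ((-1 ⊕ -4) ⊗ (5 ⊕ 2))) gives -2.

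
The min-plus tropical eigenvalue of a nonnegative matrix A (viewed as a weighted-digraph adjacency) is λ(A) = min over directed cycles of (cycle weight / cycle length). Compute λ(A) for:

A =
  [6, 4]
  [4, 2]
λ(A) = 2

Enumerate directed cycles and compute their means (weight / length). Sample:
  cycle 0 → 0: weight = 6, length = 1, mean = 6/1 ≈ 6.000
  cycle 1 → 1: weight = 2, length = 1, mean = 2/1 ≈ 2.000
  cycle 0 → 1 → 0: weight = 8, length = 2, mean = 8/2 ≈ 4.000
  cycle 1 → 0 → 1: weight = 8, length = 2, mean = 8/2 ≈ 4.000
Minimum mean = 2.000, attained e.g. along the cycle 1 → 1 with weight 2 and length 1. So λ(A) = 2/1 = 2.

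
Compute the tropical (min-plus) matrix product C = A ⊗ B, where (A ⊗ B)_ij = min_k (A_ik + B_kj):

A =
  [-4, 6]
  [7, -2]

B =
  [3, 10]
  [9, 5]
A ⊗ B =
  [-1, 6]
  [7, 3]

Apply the min-plus product entry-by-entry:
  C[0][0] = min over k of (A[0][0] + B[0][0] = -4 + 3 = -1, A[0][1] + B[1][0] = 6 + 9 = 15) = -1 (attained at k = 0)
  C[0][1] = min over k of (A[0][0] + B[0][1] = -4 + 10 = 6, A[0][1] + B[1][1] = 6 + 5 = 11) = 6 (attained at k = 0)
  C[1][0] = min over k of (A[1][0] + B[0][0] = 7 + 3 = 10, A[1][1] + B[1][0] = -2 + 9 = 7) = 7 (attained at k = 1)
  C[1][1] = min over k of (A[1][0] + B[0][1] = 7 + 10 = 17, A[1][1] + B[1][1] = -2 + 5 = 3) = 3 (attained at k = 1)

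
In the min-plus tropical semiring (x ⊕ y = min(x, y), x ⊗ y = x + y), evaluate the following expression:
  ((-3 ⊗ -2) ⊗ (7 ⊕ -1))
((-3 ⊗ -2) ⊗ (7 ⊕ -1)) = -6

Expand innermost to outermost. Recall ⊕ takes the minimum of its arguments and ⊗ takes their sum. Working out the expression ((-3 ⊗ -2) ⊗ (7 ⊕ -1)) gives -6.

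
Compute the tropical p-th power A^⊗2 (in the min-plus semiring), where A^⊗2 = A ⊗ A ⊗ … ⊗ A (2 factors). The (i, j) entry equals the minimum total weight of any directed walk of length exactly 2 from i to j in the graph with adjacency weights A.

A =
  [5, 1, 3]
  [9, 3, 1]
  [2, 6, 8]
A^⊗2 =
  [5, 4, 2]
  [3, 6, 4]
  [7, 3, 5]

Each entry (A^⊗2)_ij equals the minimum over all length-2 walks i = v_0 → v_1 → … → v_2 = j of Σ_t A[v_t][v_{t+1}]. For example, for (i, j) = (0, 2) we minimise over 3 possible intermediate vertex sequences; the minimum is 2, attained along the walk 0 → 1 → 2.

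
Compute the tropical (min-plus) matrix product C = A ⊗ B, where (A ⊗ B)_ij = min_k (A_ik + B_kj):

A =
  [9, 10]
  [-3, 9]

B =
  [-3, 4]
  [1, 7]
A ⊗ B =
  [6, 13]
  [-6, 1]

Apply the min-plus product entry-by-entry:
  C[0][0] = min over k of (A[0][0] + B[0][0] = 9 + -3 = 6, A[0][1] + B[1][0] = 10 + 1 = 11) = 6 (attained at k = 0)
  C[0][1] = min over k of (A[0][0] + B[0][1] = 9 + 4 = 13, A[0][1] + B[1][1] = 10 + 7 = 17) = 13 (attained at k = 0)
  C[1][0] = min over k of (A[1][0] + B[0][0] = -3 + -3 = -6, A[1][1] + B[1][0] = 9 + 1 = 10) = -6 (attained at k = 0)
  C[1][1] = min over k of (A[1][0] + B[0][1] = -3 + 4 = 1, A[1][1] + B[1][1] = 9 + 7 = 16) = 1 (attained at k = 0)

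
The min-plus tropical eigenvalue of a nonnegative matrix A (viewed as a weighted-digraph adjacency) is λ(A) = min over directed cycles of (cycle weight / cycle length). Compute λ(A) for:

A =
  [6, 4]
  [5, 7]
λ(A) = 9/2

Enumerate directed cycles and compute their means (weight / length). Sample:
  cycle 0 → 0: weight = 6, length = 1, mean = 6/1 ≈ 6.000
  cycle 1 → 1: weight = 7, length = 1, mean = 7/1 ≈ 7.000
  cycle 0 → 1 → 0: weight = 9, length = 2, mean = 9/2 ≈ 4.500
  cycle 1 → 0 → 1: weight = 9, length = 2, mean = 9/2 ≈ 4.500
Minimum mean = 4.500, attained e.g. along the cycle 0 → 1 → 0 with weight 9 and length 2. So λ(A) = 9/2 = 9/2.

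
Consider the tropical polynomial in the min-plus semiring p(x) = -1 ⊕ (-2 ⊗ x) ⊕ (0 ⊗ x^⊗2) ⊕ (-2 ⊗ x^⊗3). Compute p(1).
p(1) = -1

A tropical monomial a ⊗ x^⊗i evaluates to a + i · x. Evaluating each term at x = 1:
  Term 0 contributes -1 + 0 · 1 = -1
  Term 1 contributes -2 + 1 · 1 = -1
  Term 2 contributes 0 + 2 · 1 = 2
  Term 3 contributes -2 + 3 · 1 = 1
p(1) = ⊕ of these = min[-1, -1, 2, 1] = -1.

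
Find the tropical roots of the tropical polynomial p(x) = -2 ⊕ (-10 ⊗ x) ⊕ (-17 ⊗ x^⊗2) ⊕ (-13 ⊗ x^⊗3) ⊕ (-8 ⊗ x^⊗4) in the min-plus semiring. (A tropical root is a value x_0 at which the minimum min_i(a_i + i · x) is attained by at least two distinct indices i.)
Roots: {-5, -4, 7, 8}

Each tropical root is a break point of the lower envelope of the lines y = a_i + i · x (there are 5 lines, with slopes 0, 1, ..., 4). Only the lines that attain the minimum somewhere contribute to roots; other lines are dominated. Here the surviving (envelope) indices are i = 4, i = 3, i = 2, i = 1, i = 0.
Intersections between consecutive envelope lines give the roots: for adjacent envelope indices i < j the intersection is x = (a_i − a_j) / (j − i). Reading off the sorted break points: {-5, -4, 7, 8}.
Verification: at each break x_0, at least two indices attain the minimum of min_i(a_i + i · x_0).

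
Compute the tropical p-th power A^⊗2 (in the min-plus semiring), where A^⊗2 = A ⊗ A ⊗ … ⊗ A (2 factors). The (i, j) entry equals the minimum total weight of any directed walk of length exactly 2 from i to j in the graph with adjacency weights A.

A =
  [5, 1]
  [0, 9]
A^⊗2 =
  [1, 6]
  [5, 1]

Each entry (A^⊗2)_ij equals the minimum over all length-2 walks i = v_0 → v_1 → … → v_2 = j of Σ_t A[v_t][v_{t+1}]. For example, for (i, j) = (0, 1) we minimise over 2 possible intermediate vertex sequences; the minimum is 6, attained along the walk 0 → 0 → 1.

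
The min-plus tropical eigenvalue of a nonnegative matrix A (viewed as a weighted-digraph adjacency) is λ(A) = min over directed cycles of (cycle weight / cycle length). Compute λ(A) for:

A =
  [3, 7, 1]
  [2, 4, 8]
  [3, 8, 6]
λ(A) = 2

Enumerate directed cycles and compute their means (weight / length). Sample:
  cycle 0 → 0: weight = 3, length = 1, mean = 3/1 ≈ 3.000
  cycle 1 → 1: weight = 4, length = 1, mean = 4/1 ≈ 4.000
  cycle 2 → 2: weight = 6, length = 1, mean = 6/1 ≈ 6.000
  cycle 0 → 1 → 0: weight = 9, length = 2, mean = 9/2 ≈ 4.500
  cycle 0 → 2 → 0: weight = 4, length = 2, mean = 4/2 ≈ 2.000
  cycle 1 → 0 → 1: weight = 9, length = 2, mean = 9/2 ≈ 4.500
Minimum mean = 2.000, attained e.g. along the cycle 0 → 2 → 0 with weight 4 and length 2. So λ(A) = 4/2 = 2.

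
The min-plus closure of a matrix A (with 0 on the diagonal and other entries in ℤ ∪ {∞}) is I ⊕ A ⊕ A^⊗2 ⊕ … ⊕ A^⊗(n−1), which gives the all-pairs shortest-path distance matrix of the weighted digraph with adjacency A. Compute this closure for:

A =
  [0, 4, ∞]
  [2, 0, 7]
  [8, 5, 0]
Closure =
  [0, 4, 11]
  [2, 0, 7]
  [7, 5, 0]

This is the Floyd-Warshall all-pairs shortest-path computation. For each intermediate vertex k = 0, 1, …, 2, update dist[i][j] ← min(dist[i][j], dist[i][k] + dist[k][j]). The final matrix gives, for each (i, j), the minimum total weight of any directed path from i to j (possibly empty when i = j).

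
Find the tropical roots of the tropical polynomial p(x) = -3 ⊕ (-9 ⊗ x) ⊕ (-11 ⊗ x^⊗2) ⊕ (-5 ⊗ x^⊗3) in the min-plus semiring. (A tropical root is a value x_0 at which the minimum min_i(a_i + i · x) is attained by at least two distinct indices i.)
Roots: {-6, 2, 6}

Each tropical root is a break point of the lower envelope of the lines y = a_i + i · x (there are 4 lines, with slopes 0, 1, ..., 3). Only the lines that attain the minimum somewhere contribute to roots; other lines are dominated. Here the surviving (envelope) indices are i = 3, i = 2, i = 1, i = 0.
Intersections between consecutive envelope lines give the roots: for adjacent envelope indices i < j the intersection is x = (a_i − a_j) / (j − i). Reading off the sorted break points: {-6, 2, 6}.
Verification: at each break x_0, at least two indices attain the minimum of min_i(a_i + i · x_0).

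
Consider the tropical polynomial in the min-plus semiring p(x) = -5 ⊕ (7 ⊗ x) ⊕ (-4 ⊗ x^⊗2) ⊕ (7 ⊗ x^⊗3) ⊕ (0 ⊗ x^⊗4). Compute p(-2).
p(-2) = -8

A tropical monomial a ⊗ x^⊗i evaluates to a + i · x. Evaluating each term at x = -2:
  Term 0 contributes -5 + 0 · -2 = -5
  Term 1 contributes 7 + 1 · -2 = 5
  Term 2 contributes -4 + 2 · -2 = -8
  Term 3 contributes 7 + 3 · -2 = 1
  Term 4 contributes 0 + 4 · -2 = -8
p(-2) = ⊕ of these = min[-5, 5, -8, 1, -8] = -8.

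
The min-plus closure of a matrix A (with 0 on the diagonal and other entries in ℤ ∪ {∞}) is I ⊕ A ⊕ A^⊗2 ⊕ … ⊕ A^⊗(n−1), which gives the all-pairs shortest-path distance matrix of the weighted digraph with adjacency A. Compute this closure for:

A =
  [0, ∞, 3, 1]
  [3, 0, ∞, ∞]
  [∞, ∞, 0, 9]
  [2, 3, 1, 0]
Closure =
  [0, 4, 2, 1]
  [3, 0, 5, 4]
  [11, 12, 0, 9]
  [2, 3, 1, 0]

This is the Floyd-Warshall all-pairs shortest-path computation. For each intermediate vertex k = 0, 1, …, 3, update dist[i][j] ← min(dist[i][j], dist[i][k] + dist[k][j]). The final matrix gives, for each (i, j), the minimum total weight of any directed path from i to j (possibly empty when i = j).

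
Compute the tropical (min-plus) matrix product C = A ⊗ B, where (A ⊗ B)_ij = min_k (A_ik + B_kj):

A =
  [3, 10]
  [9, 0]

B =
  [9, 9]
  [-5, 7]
A ⊗ B =
  [5, 12]
  [-5, 7]

Apply the min-plus product entry-by-entry:
  C[0][0] = min over k of (A[0][0] + B[0][0] = 3 + 9 = 12, A[0][1] + B[1][0] = 10 + -5 = 5) = 5 (attained at k = 1)
  C[0][1] = min over k of (A[0][0] + B[0][1] = 3 + 9 = 12, A[0][1] + B[1][1] = 10 + 7 = 17) = 12 (attained at k = 0)
  C[1][0] = min over k of (A[1][0] + B[0][0] = 9 + 9 = 18, A[1][1] + B[1][0] = 0 + -5 = -5) = -5 (attained at k = 1)
  C[1][1] = min over k of (A[1][0] + B[0][1] = 9 + 9 = 18, A[1][1] + B[1][1] = 0 + 7 = 7) = 7 (attained at k = 1)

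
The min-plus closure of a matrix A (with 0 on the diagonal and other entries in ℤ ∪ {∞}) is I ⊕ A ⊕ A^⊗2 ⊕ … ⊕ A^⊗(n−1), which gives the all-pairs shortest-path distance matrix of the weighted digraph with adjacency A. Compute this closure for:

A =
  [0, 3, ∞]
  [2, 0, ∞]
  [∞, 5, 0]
Closure =
  [0, 3, ∞]
  [2, 0, ∞]
  [7, 5, 0]

This is the Floyd-Warshall all-pairs shortest-path computation. For each intermediate vertex k = 0, 1, …, 2, update dist[i][j] ← min(dist[i][j], dist[i][k] + dist[k][j]). The final matrix gives, for each (i, j), the minimum total weight of any directed path from i to j (possibly empty when i = j).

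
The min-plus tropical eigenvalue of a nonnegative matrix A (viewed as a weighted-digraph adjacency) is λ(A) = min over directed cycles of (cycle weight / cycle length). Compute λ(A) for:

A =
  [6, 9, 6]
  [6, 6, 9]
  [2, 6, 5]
λ(A) = 4

Enumerate directed cycles and compute their means (weight / length). Sample:
  cycle 0 → 0: weight = 6, length = 1, mean = 6/1 ≈ 6.000
  cycle 1 → 1: weight = 6, length = 1, mean = 6/1 ≈ 6.000
  cycle 2 → 2: weight = 5, length = 1, mean = 5/1 ≈ 5.000
  cycle 0 → 1 → 0: weight = 15, length = 2, mean = 15/2 ≈ 7.500
  cycle 0 → 2 → 0: weight = 8, length = 2, mean = 8/2 ≈ 4.000
  cycle 1 → 0 → 1: weight = 15, length = 2, mean = 15/2 ≈ 7.500
Minimum mean = 4.000, attained e.g. along the cycle 0 → 2 → 0 with weight 8 and length 2. So λ(A) = 8/2 = 4.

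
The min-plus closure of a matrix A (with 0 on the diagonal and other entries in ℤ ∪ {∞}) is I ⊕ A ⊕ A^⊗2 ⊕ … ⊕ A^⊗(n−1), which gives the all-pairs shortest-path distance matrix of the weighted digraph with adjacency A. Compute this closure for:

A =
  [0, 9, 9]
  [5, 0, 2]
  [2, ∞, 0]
Closure =
  [0, 9, 9]
  [4, 0, 2]
  [2, 11, 0]

This is the Floyd-Warshall all-pairs shortest-path computation. For each intermediate vertex k = 0, 1, …, 2, update dist[i][j] ← min(dist[i][j], dist[i][k] + dist[k][j]). The final matrix gives, for each (i, j), the minimum total weight of any directed path from i to j (possibly empty when i = j).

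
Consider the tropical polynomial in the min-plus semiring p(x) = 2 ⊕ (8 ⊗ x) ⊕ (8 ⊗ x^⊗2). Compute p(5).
p(5) = 2

A tropical monomial a ⊗ x^⊗i evaluates to a + i · x. Evaluating each term at x = 5:
  Term 0 contributes 2 + 0 · 5 = 2
  Term 1 contributes 8 + 1 · 5 = 13
  Term 2 contributes 8 + 2 · 5 = 18
p(5) = ⊕ of these = min[2, 13, 18] = 2.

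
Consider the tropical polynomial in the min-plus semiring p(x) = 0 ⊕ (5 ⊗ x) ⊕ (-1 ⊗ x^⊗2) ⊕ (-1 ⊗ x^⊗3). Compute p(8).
p(8) = 0

A tropical monomial a ⊗ x^⊗i evaluates to a + i · x. Evaluating each term at x = 8:
  Term 0 contributes 0 + 0 · 8 = 0
  Term 1 contributes 5 + 1 · 8 = 13
  Term 2 contributes -1 + 2 · 8 = 15
  Term 3 contributes -1 + 3 · 8 = 23
p(8) = ⊕ of these = min[0, 13, 15, 23] = 0.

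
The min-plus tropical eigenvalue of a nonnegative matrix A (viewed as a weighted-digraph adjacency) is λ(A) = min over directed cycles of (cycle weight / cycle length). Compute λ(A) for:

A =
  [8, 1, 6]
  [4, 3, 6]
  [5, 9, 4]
λ(A) = 5/2

Enumerate directed cycles and compute their means (weight / length). Sample:
  cycle 0 → 0: weight = 8, length = 1, mean = 8/1 ≈ 8.000
  cycle 1 → 1: weight = 3, length = 1, mean = 3/1 ≈ 3.000
  cycle 2 → 2: weight = 4, length = 1, mean = 4/1 ≈ 4.000
  cycle 0 → 1 → 0: weight = 5, length = 2, mean = 5/2 ≈ 2.500
  cycle 0 → 2 → 0: weight = 11, length = 2, mean = 11/2 ≈ 5.500
  cycle 1 → 0 → 1: weight = 5, length = 2, mean = 5/2 ≈ 2.500
Minimum mean = 2.500, attained e.g. along the cycle 0 → 1 → 0 with weight 5 and length 2. So λ(A) = 5/2 = 5/2.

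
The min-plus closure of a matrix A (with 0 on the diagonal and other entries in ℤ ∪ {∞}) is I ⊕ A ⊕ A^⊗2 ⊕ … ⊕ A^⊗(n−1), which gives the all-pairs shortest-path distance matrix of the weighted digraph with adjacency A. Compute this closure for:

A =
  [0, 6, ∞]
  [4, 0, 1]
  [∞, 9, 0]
Closure =
  [0, 6, 7]
  [4, 0, 1]
  [13, 9, 0]

This is the Floyd-Warshall all-pairs shortest-path computation. For each intermediate vertex k = 0, 1, …, 2, update dist[i][j] ← min(dist[i][j], dist[i][k] + dist[k][j]). The final matrix gives, for each (i, j), the minimum total weight of any directed path from i to j (possibly empty when i = j).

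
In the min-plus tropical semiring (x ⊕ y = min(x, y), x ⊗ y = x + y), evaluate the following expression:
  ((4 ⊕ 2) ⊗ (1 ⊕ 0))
((4 ⊕ 2) ⊗ (1 ⊕ 0)) = 2

Expand innermost to outermost. Recall ⊕ takes the minimum of its arguments and ⊗ takes their sum. Working out the expression ((4 ⊕ 2) ⊗ (1 ⊕ 0)) gives 2.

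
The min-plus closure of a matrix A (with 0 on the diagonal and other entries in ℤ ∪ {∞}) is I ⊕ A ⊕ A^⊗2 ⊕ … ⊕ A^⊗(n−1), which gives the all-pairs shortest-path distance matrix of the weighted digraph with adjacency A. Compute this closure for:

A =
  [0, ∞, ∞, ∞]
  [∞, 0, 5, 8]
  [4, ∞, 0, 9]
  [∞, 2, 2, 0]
Closure =
  [0, ∞, ∞, ∞]
  [9, 0, 5, 8]
  [4, 11, 0, 9]
  [6, 2, 2, 0]

This is the Floyd-Warshall all-pairs shortest-path computation. For each intermediate vertex k = 0, 1, …, 3, update dist[i][j] ← min(dist[i][j], dist[i][k] + dist[k][j]). The final matrix gives, for each (i, j), the minimum total weight of any directed path from i to j (possibly empty when i = j).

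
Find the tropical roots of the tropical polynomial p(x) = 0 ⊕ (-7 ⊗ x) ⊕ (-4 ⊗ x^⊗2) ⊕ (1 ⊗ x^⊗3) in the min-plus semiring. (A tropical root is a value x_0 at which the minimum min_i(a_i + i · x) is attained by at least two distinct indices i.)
Roots: {-5, -3, 7}

Each tropical root is a break point of the lower envelope of the lines y = a_i + i · x (there are 4 lines, with slopes 0, 1, ..., 3). Only the lines that attain the minimum somewhere contribute to roots; other lines are dominated. Here the surviving (envelope) indices are i = 3, i = 2, i = 1, i = 0.
Intersections between consecutive envelope lines give the roots: for adjacent envelope indices i < j the intersection is x = (a_i − a_j) / (j − i). Reading off the sorted break points: {-5, -3, 7}.
Verification: at each break x_0, at least two indices attain the minimum of min_i(a_i + i · x_0).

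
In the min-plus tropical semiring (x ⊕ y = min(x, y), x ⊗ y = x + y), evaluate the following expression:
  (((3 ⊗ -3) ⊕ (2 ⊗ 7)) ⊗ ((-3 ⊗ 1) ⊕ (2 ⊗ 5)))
(((3 ⊗ -3) ⊕ (2 ⊗ 7)) ⊗ ((-3 ⊗ 1) ⊕ (2 ⊗ 5))) = -2

Expand innermost to outermost. Recall ⊕ takes the minimum of its arguments and ⊗ takes their sum. Working out the expression (((3 ⊗ -3) ⊕ (2 ⊗ 7)) ⊗ ((-3 ⊗ 1) ⊕ (2 ⊗ 5))) gives -2.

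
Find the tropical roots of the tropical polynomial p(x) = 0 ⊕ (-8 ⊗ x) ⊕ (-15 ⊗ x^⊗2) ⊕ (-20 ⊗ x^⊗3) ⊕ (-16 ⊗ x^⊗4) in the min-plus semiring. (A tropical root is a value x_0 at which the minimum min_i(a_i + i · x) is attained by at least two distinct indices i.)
Roots: {-4, 5, 7, 8}

Each tropical root is a break point of the lower envelope of the lines y = a_i + i · x (there are 5 lines, with slopes 0, 1, ..., 4). Only the lines that attain the minimum somewhere contribute to roots; other lines are dominated. Here the surviving (envelope) indices are i = 4, i = 3, i = 2, i = 1, i = 0.
Intersections between consecutive envelope lines give the roots: for adjacent envelope indices i < j the intersection is x = (a_i − a_j) / (j − i). Reading off the sorted break points: {-4, 5, 7, 8}.
Verification: at each break x_0, at least two indices attain the minimum of min_i(a_i + i · x_0).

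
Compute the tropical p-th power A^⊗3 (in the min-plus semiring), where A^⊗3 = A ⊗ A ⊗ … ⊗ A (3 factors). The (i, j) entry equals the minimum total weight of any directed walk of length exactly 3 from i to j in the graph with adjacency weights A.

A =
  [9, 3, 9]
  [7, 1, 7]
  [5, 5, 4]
A^⊗3 =
  [11, 5, 11]
  [9, 3, 9]
  [13, 7, 12]

Each entry (A^⊗3)_ij equals the minimum over all length-3 walks i = v_0 → v_1 → … → v_3 = j of Σ_t A[v_t][v_{t+1}]. For example, for (i, j) = (0, 2) we minimise over 9 possible intermediate vertex sequences; the minimum is 11, attained along the walk 0 → 1 → 1 → 2.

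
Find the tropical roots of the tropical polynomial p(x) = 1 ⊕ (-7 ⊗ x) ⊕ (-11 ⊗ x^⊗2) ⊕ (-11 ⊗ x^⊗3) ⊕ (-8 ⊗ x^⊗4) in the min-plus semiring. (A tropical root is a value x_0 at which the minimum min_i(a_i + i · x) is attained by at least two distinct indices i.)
Roots: {-3, 0, 4, 8}

Each tropical root is a break point of the lower envelope of the lines y = a_i + i · x (there are 5 lines, with slopes 0, 1, ..., 4). Only the lines that attain the minimum somewhere contribute to roots; other lines are dominated. Here the surviving (envelope) indices are i = 4, i = 3, i = 2, i = 1, i = 0.
Intersections between consecutive envelope lines give the roots: for adjacent envelope indices i < j the intersection is x = (a_i − a_j) / (j − i). Reading off the sorted break points: {-3, 0, 4, 8}.
Verification: at each break x_0, at least two indices attain the minimum of min_i(a_i + i · x_0).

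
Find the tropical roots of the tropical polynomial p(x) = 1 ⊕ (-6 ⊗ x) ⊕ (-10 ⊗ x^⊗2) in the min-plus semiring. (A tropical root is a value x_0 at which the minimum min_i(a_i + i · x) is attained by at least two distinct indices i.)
Roots: {4, 7}

Each tropical root is a break point of the lower envelope of the lines y = a_i + i · x (there are 3 lines, with slopes 0, 1, ..., 2). Only the lines that attain the minimum somewhere contribute to roots; other lines are dominated. Here the surviving (envelope) indices are i = 2, i = 1, i = 0.
Intersections between consecutive envelope lines give the roots: for adjacent envelope indices i < j the intersection is x = (a_i − a_j) / (j − i). Reading off the sorted break points: {4, 7}.
Verification: at each break x_0, at least two indices attain the minimum of min_i(a_i + i · x_0).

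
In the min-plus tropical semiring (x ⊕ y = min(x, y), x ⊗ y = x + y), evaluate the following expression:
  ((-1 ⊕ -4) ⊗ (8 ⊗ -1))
((-1 ⊕ -4) ⊗ (8 ⊗ -1)) = 3

Expand innermost to outermost. Recall ⊕ takes the minimum of its arguments and ⊗ takes their sum. Working out the expression ((-1 ⊕ -4) ⊗ (8 ⊗ -1)) gives 3.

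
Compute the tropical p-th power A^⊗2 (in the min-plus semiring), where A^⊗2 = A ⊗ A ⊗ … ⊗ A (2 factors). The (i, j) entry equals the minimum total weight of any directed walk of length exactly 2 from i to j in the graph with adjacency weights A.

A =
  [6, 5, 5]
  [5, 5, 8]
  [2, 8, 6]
A^⊗2 =
  [7, 10, 11]
  [10, 10, 10]
  [8, 7, 7]

Each entry (A^⊗2)_ij equals the minimum over all length-2 walks i = v_0 → v_1 → … → v_2 = j of Σ_t A[v_t][v_{t+1}]. For example, for (i, j) = (0, 2) we minimise over 3 possible intermediate vertex sequences; the minimum is 11, attained along the walk 0 → 0 → 2.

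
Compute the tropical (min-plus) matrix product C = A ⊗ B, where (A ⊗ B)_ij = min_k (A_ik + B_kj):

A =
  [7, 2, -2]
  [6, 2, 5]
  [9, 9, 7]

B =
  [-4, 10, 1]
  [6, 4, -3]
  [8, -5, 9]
A ⊗ B =
  [3, -7, -1]
  [2, 0, -1]
  [5, 2, 6]

Apply the min-plus product entry-by-entry:
  C[0][0] = min over k of (A[0][0] + B[0][0] = 7 + -4 = 3, A[0][1] + B[1][0] = 2 + 6 = 8, A[0][2] + B[2][0] = -2 + 8 = 6) = 3 (attained at k = 0)
  C[0][1] = min over k of (A[0][0] + B[0][1] = 7 + 10 = 17, A[0][1] + B[1][1] = 2 + 4 = 6, A[0][2] + B[2][1] = -2 + -5 = -7) = -7 (attained at k = 2)
  C[0][2] = min over k of (A[0][0] + B[0][2] = 7 + 1 = 8, A[0][1] + B[1][2] = 2 + -3 = -1, A[0][2] + B[2][2] = -2 + 9 = 7) = -1 (attained at k = 1)
  C[1][0] = min over k of (A[1][0] + B[0][0] = 6 + -4 = 2, A[1][1] + B[1][0] = 2 + 6 = 8, A[1][2] + B[2][0] = 5 + 8 = 13) = 2 (attained at k = 0)
  C[1][1] = min over k of (A[1][0] + B[0][1] = 6 + 10 = 16, A[1][1] + B[1][1] = 2 + 4 = 6, A[1][2] + B[2][1] = 5 + -5 = 0) = 0 (attained at k = 2)
  C[1][2] = min over k of (A[1][0] + B[0][2] = 6 + 1 = 7, A[1][1] + B[1][2] = 2 + -3 = -1, A[1][2] + B[2][2] = 5 + 9 = 14) = -1 (attained at k = 1)
  C[2][0] = min over k of (A[2][0] + B[0][0] = 9 + -4 = 5, A[2][1] + B[1][0] = 9 + 6 = 15, A[2][2] + B[2][0] = 7 + 8 = 15) = 5 (attained at k = 0)
  C[2][1] = min over k of (A[2][0] + B[0][1] = 9 + 10 = 19, A[2][1] + B[1][1] = 9 + 4 = 13, A[2][2] + B[2][1] = 7 + -5 = 2) = 2 (attained at k = 2)
  C[2][2] = min over k of (A[2][0] + B[0][2] = 9 + 1 = 10, A[2][1] + B[1][2] = 9 + -3 = 6, A[2][2] + B[2][2] = 7 + 9 = 16) = 6 (attained at k = 1)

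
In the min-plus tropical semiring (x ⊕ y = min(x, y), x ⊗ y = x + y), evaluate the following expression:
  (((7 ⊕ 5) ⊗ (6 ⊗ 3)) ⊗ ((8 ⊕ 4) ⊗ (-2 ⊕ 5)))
(((7 ⊕ 5) ⊗ (6 ⊗ 3)) ⊗ ((8 ⊕ 4) ⊗ (-2 ⊕ 5))) = 16

Expand innermost to outermost. Recall ⊕ takes the minimum of its arguments and ⊗ takes their sum. Working out the expression (((7 ⊕ 5) ⊗ (6 ⊗ 3)) ⊗ ((8 ⊕ 4) ⊗ (-2 ⊕ 5))) gives 16.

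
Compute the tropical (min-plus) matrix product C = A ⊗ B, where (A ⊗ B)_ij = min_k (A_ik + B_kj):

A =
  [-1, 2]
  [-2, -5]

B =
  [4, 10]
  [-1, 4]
A ⊗ B =
  [1, 6]
  [-6, -1]

Apply the min-plus product entry-by-entry:
  C[0][0] = min over k of (A[0][0] + B[0][0] = -1 + 4 = 3, A[0][1] + B[1][0] = 2 + -1 = 1) = 1 (attained at k = 1)
  C[0][1] = min over k of (A[0][0] + B[0][1] = -1 + 10 = 9, A[0][1] + B[1][1] = 2 + 4 = 6) = 6 (attained at k = 1)
  C[1][0] = min over k of (A[1][0] + B[0][0] = -2 + 4 = 2, A[1][1] + B[1][0] = -5 + -1 = -6) = -6 (attained at k = 1)
  C[1][1] = min over k of (A[1][0] + B[0][1] = -2 + 10 = 8, A[1][1] + B[1][1] = -5 + 4 = -1) = -1 (attained at k = 1)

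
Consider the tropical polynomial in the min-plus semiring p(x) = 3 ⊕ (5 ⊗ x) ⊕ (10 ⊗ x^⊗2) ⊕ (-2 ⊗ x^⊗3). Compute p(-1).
p(-1) = -5

A tropical monomial a ⊗ x^⊗i evaluates to a + i · x. Evaluating each term at x = -1:
  Term 0 contributes 3 + 0 · -1 = 3
  Term 1 contributes 5 + 1 · -1 = 4
  Term 2 contributes 10 + 2 · -1 = 8
  Term 3 contributes -2 + 3 · -1 = -5
p(-1) = ⊕ of these = min[3, 4, 8, -5] = -5.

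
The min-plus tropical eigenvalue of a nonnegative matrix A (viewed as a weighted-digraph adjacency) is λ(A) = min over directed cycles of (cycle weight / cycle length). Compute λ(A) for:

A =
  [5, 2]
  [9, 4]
λ(A) = 4

Enumerate directed cycles and compute their means (weight / length). Sample:
  cycle 0 → 0: weight = 5, length = 1, mean = 5/1 ≈ 5.000
  cycle 1 → 1: weight = 4, length = 1, mean = 4/1 ≈ 4.000
  cycle 0 → 1 → 0: weight = 11, length = 2, mean = 11/2 ≈ 5.500
  cycle 1 → 0 → 1: weight = 11, length = 2, mean = 11/2 ≈ 5.500
Minimum mean = 4.000, attained e.g. along the cycle 1 → 1 with weight 4 and length 1. So λ(A) = 4/1 = 4.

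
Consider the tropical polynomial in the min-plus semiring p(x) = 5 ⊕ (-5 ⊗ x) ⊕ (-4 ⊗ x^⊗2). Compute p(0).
p(0) = -5

A tropical monomial a ⊗ x^⊗i evaluates to a + i · x. Evaluating each term at x = 0:
  Term 0 contributes 5 + 0 · 0 = 5
  Term 1 contributes -5 + 1 · 0 = -5
  Term 2 contributes -4 + 2 · 0 = -4
p(0) = ⊕ of these = min[5, -5, -4] = -5.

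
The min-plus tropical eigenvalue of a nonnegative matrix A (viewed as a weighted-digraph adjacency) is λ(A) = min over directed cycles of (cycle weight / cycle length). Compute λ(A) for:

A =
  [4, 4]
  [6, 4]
λ(A) = 4

Enumerate directed cycles and compute their means (weight / length). Sample:
  cycle 0 → 0: weight = 4, length = 1, mean = 4/1 ≈ 4.000
  cycle 1 → 1: weight = 4, length = 1, mean = 4/1 ≈ 4.000
  cycle 0 → 1 → 0: weight = 10, length = 2, mean = 10/2 ≈ 5.000
  cycle 1 → 0 → 1: weight = 10, length = 2, mean = 10/2 ≈ 5.000
Minimum mean = 4.000, attained e.g. along the cycle 0 → 0 with weight 4 and length 1. So λ(A) = 4/1 = 4.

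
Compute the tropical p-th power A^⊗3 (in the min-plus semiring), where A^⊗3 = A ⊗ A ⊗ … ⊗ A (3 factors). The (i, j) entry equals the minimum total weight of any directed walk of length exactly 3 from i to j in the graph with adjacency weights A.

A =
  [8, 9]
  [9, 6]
A^⊗3 =
  [24, 21]
  [21, 18]

Each entry (A^⊗3)_ij equals the minimum over all length-3 walks i = v_0 → v_1 → … → v_3 = j of Σ_t A[v_t][v_{t+1}]. For example, for (i, j) = (0, 1) we minimise over 4 possible intermediate vertex sequences; the minimum is 21, attained along the walk 0 → 1 → 1 → 1.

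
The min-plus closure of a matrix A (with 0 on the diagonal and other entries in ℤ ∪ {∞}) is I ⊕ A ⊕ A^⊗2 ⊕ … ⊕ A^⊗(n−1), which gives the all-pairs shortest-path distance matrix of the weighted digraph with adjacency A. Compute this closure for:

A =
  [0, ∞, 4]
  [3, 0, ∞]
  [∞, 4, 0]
Closure =
  [0, 8, 4]
  [3, 0, 7]
  [7, 4, 0]

This is the Floyd-Warshall all-pairs shortest-path computation. For each intermediate vertex k = 0, 1, …, 2, update dist[i][j] ← min(dist[i][j], dist[i][k] + dist[k][j]). The final matrix gives, for each (i, j), the minimum total weight of any directed path from i to j (possibly empty when i = j).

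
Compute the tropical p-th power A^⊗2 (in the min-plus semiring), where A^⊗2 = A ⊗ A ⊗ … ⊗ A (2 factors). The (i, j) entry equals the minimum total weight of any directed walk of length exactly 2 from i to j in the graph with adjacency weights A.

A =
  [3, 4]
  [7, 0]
A^⊗2 =
  [6, 4]
  [7, 0]

Each entry (A^⊗2)_ij equals the minimum over all length-2 walks i = v_0 → v_1 → … → v_2 = j of Σ_t A[v_t][v_{t+1}]. For example, for (i, j) = (0, 1) we minimise over 2 possible intermediate vertex sequences; the minimum is 4, attained along the walk 0 → 1 → 1.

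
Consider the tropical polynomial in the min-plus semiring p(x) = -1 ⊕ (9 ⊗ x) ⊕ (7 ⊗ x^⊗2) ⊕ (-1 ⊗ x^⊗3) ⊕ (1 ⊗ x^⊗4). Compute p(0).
p(0) = -1

A tropical monomial a ⊗ x^⊗i evaluates to a + i · x. Evaluating each term at x = 0:
  Term 0 contributes -1 + 0 · 0 = -1
  Term 1 contributes 9 + 1 · 0 = 9
  Term 2 contributes 7 + 2 · 0 = 7
  Term 3 contributes -1 + 3 · 0 = -1
  Term 4 contributes 1 + 4 · 0 = 1
p(0) = ⊕ of these = min[-1, 9, 7, -1, 1] = -1.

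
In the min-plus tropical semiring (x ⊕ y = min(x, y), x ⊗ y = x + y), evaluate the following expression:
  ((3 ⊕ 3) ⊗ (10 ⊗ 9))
((3 ⊕ 3) ⊗ (10 ⊗ 9)) = 22

Expand innermost to outermost. Recall ⊕ takes the minimum of its arguments and ⊗ takes their sum. Working out the expression ((3 ⊕ 3) ⊗ (10 ⊗ 9)) gives 22.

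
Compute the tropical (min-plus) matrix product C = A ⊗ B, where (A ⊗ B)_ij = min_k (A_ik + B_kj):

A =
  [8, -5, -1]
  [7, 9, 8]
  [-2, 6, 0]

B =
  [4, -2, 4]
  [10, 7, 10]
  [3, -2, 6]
A ⊗ B =
  [2, -3, 5]
  [11, 5, 11]
  [2, -4, 2]

Apply the min-plus product entry-by-entry:
  C[0][0] = min over k of (A[0][0] + B[0][0] = 8 + 4 = 12, A[0][1] + B[1][0] = -5 + 10 = 5, A[0][2] + B[2][0] = -1 + 3 = 2) = 2 (attained at k = 2)
  C[0][1] = min over k of (A[0][0] + B[0][1] = 8 + -2 = 6, A[0][1] + B[1][1] = -5 + 7 = 2, A[0][2] + B[2][1] = -1 + -2 = -3) = -3 (attained at k = 2)
  C[0][2] = min over k of (A[0][0] + B[0][2] = 8 + 4 = 12, A[0][1] + B[1][2] = -5 + 10 = 5, A[0][2] + B[2][2] = -1 + 6 = 5) = 5 (attained at k = 1)
  C[1][0] = min over k of (A[1][0] + B[0][0] = 7 + 4 = 11, A[1][1] + B[1][0] = 9 + 10 = 19, A[1][2] + B[2][0] = 8 + 3 = 11) = 11 (attained at k = 0)
  C[1][1] = min over k of (A[1][0] + B[0][1] = 7 + -2 = 5, A[1][1] + B[1][1] = 9 + 7 = 16, A[1][2] + B[2][1] = 8 + -2 = 6) = 5 (attained at k = 0)
  C[1][2] = min over k of (A[1][0] + B[0][2] = 7 + 4 = 11, A[1][1] + B[1][2] = 9 + 10 = 19, A[1][2] + B[2][2] = 8 + 6 = 14) = 11 (attained at k = 0)
  C[2][0] = min over k of (A[2][0] + B[0][0] = -2 + 4 = 2, A[2][1] + B[1][0] = 6 + 10 = 16, A[2][2] + B[2][0] = 0 + 3 = 3) = 2 (attained at k = 0)
  C[2][1] = min over k of (A[2][0] + B[0][1] = -2 + -2 = -4, A[2][1] + B[1][1] = 6 + 7 = 13, A[2][2] + B[2][1] = 0 + -2 = -2) = -4 (attained at k = 0)
  C[2][2] = min over k of (A[2][0] + B[0][2] = -2 + 4 = 2, A[2][1] + B[1][2] = 6 + 10 = 16, A[2][2] + B[2][2] = 0 + 6 = 6) = 2 (attained at k = 0)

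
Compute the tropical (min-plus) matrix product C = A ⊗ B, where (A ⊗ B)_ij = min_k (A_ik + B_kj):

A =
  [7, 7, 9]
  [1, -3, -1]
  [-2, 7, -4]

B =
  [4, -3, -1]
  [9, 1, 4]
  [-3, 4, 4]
A ⊗ B =
  [6, 4, 6]
  [-4, -2, 0]
  [-7, -5, -3]

Apply the min-plus product entry-by-entry:
  C[0][0] = min over k of (A[0][0] + B[0][0] = 7 + 4 = 11, A[0][1] + B[1][0] = 7 + 9 = 16, A[0][2] + B[2][0] = 9 + -3 = 6) = 6 (attained at k = 2)
  C[0][1] = min over k of (A[0][0] + B[0][1] = 7 + -3 = 4, A[0][1] + B[1][1] = 7 + 1 = 8, A[0][2] + B[2][1] = 9 + 4 = 13) = 4 (attained at k = 0)
  C[0][2] = min over k of (A[0][0] + B[0][2] = 7 + -1 = 6, A[0][1] + B[1][2] = 7 + 4 = 11, A[0][2] + B[2][2] = 9 + 4 = 13) = 6 (attained at k = 0)
  C[1][0] = min over k of (A[1][0] + B[0][0] = 1 + 4 = 5, A[1][1] + B[1][0] = -3 + 9 = 6, A[1][2] + B[2][0] = -1 + -3 = -4) = -4 (attained at k = 2)
  C[1][1] = min over k of (A[1][0] + B[0][1] = 1 + -3 = -2, A[1][1] + B[1][1] = -3 + 1 = -2, A[1][2] + B[2][1] = -1 + 4 = 3) = -2 (attained at k = 0)
  C[1][2] = min over k of (A[1][0] + B[0][2] = 1 + -1 = 0, A[1][1] + B[1][2] = -3 + 4 = 1, A[1][2] + B[2][2] = -1 + 4 = 3) = 0 (attained at k = 0)
  C[2][0] = min over k of (A[2][0] + B[0][0] = -2 + 4 = 2, A[2][1] + B[1][0] = 7 + 9 = 16, A[2][2] + B[2][0] = -4 + -3 = -7) = -7 (attained at k = 2)
  C[2][1] = min over k of (A[2][0] + B[0][1] = -2 + -3 = -5, A[2][1] + B[1][1] = 7 + 1 = 8, A[2][2] + B[2][1] = -4 + 4 = 0) = -5 (attained at k = 0)
  C[2][2] = min over k of (A[2][0] + B[0][2] = -2 + -1 = -3, A[2][1] + B[1][2] = 7 + 4 = 11, A[2][2] + B[2][2] = -4 + 4 = 0) = -3 (attained at k = 0)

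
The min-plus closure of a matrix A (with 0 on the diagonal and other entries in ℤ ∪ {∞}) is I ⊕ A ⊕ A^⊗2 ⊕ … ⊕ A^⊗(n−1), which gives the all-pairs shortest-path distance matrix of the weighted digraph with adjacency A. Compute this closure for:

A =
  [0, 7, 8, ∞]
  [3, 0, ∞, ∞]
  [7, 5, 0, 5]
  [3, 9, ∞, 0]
Closure =
  [0, 7, 8, 13]
  [3, 0, 11, 16]
  [7, 5, 0, 5]
  [3, 9, 11, 0]

This is the Floyd-Warshall all-pairs shortest-path computation. For each intermediate vertex k = 0, 1, …, 3, update dist[i][j] ← min(dist[i][j], dist[i][k] + dist[k][j]). The final matrix gives, for each (i, j), the minimum total weight of any directed path from i to j (possibly empty when i = j).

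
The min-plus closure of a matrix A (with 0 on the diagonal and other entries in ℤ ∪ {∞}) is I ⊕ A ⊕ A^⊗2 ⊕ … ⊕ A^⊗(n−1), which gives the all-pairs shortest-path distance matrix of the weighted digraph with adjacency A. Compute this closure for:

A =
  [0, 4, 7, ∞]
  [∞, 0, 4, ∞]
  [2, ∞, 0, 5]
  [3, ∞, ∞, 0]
Closure =
  [0, 4, 7, 12]
  [6, 0, 4, 9]
  [2, 6, 0, 5]
  [3, 7, 10, 0]

This is the Floyd-Warshall all-pairs shortest-path computation. For each intermediate vertex k = 0, 1, …, 3, update dist[i][j] ← min(dist[i][j], dist[i][k] + dist[k][j]). The final matrix gives, for each (i, j), the minimum total weight of any directed path from i to j (possibly empty when i = j).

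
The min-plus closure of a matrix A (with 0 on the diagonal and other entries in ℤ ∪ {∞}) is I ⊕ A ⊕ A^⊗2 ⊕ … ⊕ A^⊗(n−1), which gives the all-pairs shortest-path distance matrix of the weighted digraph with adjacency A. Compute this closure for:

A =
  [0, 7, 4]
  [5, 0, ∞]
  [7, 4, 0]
Closure =
  [0, 7, 4]
  [5, 0, 9]
  [7, 4, 0]

This is the Floyd-Warshall all-pairs shortest-path computation. For each intermediate vertex k = 0, 1, …, 2, update dist[i][j] ← min(dist[i][j], dist[i][k] + dist[k][j]). The final matrix gives, for each (i, j), the minimum total weight of any directed path from i to j (possibly empty when i = j).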